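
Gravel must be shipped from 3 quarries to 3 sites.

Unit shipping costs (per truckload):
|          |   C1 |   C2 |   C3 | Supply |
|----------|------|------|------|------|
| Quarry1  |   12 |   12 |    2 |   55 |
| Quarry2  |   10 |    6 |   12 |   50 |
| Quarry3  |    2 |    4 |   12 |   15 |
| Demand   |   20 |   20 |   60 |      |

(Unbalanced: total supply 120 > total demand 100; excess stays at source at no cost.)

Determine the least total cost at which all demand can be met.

An optimal shipping plan:
  Quarry1->C3: 55 × 2 = 110
  Quarry2->C1: 5 × 10 = 50
  Quarry2->C2: 20 × 6 = 120
  Quarry2->C3: 5 × 12 = 60
  Quarry3->C1: 15 × 2 = 30
Total = 110 + 50 + 120 + 60 + 30 = 370.
(Supply check: Quarry1 ships 55; Quarry2 ships 30; Quarry3 ships 15.)

370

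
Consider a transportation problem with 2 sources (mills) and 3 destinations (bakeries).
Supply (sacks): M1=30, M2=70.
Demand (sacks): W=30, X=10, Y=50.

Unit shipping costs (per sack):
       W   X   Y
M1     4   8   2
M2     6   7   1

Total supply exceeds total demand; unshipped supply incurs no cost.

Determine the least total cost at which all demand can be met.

One minimum-cost allocation:
  M1–W: 30 sacks
  M2–X: 10 sacks
  M2–Y: 50 sacks
Total cost = 240.

240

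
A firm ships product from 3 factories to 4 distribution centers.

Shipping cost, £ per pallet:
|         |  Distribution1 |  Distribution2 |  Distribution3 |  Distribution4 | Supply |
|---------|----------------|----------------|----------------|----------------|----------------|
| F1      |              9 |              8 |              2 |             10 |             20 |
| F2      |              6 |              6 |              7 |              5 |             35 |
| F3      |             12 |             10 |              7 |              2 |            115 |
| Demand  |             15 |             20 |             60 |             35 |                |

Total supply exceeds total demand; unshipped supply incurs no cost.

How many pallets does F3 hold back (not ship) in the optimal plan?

Minimum-cost shipments:
  F1→Distribution3: 20 × £2 = £40
  F2→Distribution1: 15 × £6 = £90
  F2→Distribution2: 20 × £6 = £120
  F3→Distribution3: 40 × £7 = £280
  F3→Distribution4: 35 × £2 = £70
Total cost = £600.
F3 ships 75 of its 115, leaving 40.

40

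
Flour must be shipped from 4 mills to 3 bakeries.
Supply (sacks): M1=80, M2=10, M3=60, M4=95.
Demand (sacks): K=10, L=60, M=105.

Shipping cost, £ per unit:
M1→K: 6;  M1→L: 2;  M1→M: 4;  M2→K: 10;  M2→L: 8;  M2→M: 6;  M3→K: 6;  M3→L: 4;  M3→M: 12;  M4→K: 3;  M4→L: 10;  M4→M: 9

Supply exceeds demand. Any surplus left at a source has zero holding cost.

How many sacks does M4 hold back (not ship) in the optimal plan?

Minimum-cost shipments:
  M1 to M: 80 × £4 = £320
  M2 to M: 10 × £6 = £60
  M3 to L: 60 × £4 = £240
  M4 to K: 10 × £3 = £30
  M4 to M: 15 × £9 = £135
Total cost = £785.
M4 ships 25 of its 95, leaving 70.

70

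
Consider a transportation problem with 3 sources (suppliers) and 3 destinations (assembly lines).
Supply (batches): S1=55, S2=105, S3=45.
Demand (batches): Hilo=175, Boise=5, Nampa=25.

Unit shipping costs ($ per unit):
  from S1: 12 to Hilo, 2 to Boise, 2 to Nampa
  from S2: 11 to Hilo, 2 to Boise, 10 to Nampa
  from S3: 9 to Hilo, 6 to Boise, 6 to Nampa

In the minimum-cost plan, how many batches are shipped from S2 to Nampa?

Solving gives:
  S1->Hilo: 25 × $12 = $300
  S1->Boise: 5 × $2 = $10
  S1->Nampa: 25 × $2 = $50
  S2->Hilo: 105 × $11 = $1155
  S3->Hilo: 45 × $9 = $405
Total cost = $1920.
The route S2→Nampa is not used.

0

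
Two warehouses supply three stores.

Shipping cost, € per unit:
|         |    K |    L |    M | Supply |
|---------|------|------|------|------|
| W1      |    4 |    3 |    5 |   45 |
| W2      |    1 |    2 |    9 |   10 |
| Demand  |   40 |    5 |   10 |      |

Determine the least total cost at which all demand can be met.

An optimal shipping plan:
  W1->K: 30 × €4 = €120
  W1->L: 5 × €3 = €15
  W1->M: 10 × €5 = €50
  W2->K: 10 × €1 = €10
Total = 120 + 15 + 50 + 10 = €195.

195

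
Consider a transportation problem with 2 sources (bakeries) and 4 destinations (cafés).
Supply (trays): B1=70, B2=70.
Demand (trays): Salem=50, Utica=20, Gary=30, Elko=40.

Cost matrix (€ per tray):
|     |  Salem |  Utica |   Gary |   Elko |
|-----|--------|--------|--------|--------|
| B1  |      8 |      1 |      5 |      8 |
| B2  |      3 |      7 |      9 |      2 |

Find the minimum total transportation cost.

Optimal allocation:
  B1–Salem: 20 × €8 = €160
  B1–Utica: 20 × €1 = €20
  B1–Gary: 30 × €5 = €150
  B2–Salem: 30 × €3 = €90
  B2–Elko: 40 × €2 = €80
Total = 160 + 20 + 150 + 90 + 80 = €500.
(Supply check: B1 ships 70; B2 ships 70.)

500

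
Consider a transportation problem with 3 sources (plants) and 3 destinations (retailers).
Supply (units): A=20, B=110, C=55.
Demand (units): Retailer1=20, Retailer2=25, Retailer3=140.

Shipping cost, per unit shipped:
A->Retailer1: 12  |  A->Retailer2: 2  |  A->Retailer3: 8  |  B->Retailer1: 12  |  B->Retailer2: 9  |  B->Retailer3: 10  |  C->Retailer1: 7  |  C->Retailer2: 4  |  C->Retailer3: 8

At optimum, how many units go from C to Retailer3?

Solving gives:
  A–Retailer2: 20 units
  B–Retailer3: 110 units
  C–Retailer1: 20 units
  C–Retailer2: 5 units
  C–Retailer3: 30 units
Total cost = 1540.
So C→Retailer3 carries 30 units.

30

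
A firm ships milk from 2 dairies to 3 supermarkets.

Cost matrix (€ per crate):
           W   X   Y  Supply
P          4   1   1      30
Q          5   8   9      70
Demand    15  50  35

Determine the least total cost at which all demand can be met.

550

A cheapest plan:
  P to Y: 30 × €1 = €30
  Q to W: 15 × €5 = €75
  Q to X: 50 × €8 = €400
  Q to Y: 5 × €9 = €45
Total = 30 + 75 + 400 + 45 = €550.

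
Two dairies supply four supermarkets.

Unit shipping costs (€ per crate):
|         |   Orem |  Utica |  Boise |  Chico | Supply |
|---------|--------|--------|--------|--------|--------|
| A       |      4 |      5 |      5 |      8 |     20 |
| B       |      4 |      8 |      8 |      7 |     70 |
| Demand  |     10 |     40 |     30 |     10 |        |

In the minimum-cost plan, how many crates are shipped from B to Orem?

10

The minimum-cost plan:
  A→Boise: 20 × €5 = €100
  B→Orem: 10 × €4 = €40
  B→Utica: 40 × €8 = €320
  B→Boise: 10 × €8 = €80
  B→Chico: 10 × €7 = €70
Total cost = €610.
So B→Orem carries 10 crates.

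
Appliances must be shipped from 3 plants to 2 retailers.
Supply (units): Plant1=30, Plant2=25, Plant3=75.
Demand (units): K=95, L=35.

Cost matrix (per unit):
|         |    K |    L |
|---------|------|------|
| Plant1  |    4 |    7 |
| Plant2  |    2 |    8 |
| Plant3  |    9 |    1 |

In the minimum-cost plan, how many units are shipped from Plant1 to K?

Solving gives:
  Plant1->K: 30 units
  Plant2->K: 25 units
  Plant3->K: 40 units
  Plant3->L: 35 units
Total cost = 565.
So Plant1→K carries 30 units.

30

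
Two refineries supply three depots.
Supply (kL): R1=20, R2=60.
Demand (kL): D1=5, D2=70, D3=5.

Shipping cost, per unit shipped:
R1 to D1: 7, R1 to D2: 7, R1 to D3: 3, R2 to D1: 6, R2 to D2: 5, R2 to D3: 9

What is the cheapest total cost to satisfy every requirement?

A cheapest plan:
  R1 to D1: 5 × 7 = 35
  R1 to D2: 10 × 7 = 70
  R1 to D3: 5 × 3 = 15
  R2 to D2: 60 × 5 = 300
Total = 35 + 70 + 15 + 300 = 420.

420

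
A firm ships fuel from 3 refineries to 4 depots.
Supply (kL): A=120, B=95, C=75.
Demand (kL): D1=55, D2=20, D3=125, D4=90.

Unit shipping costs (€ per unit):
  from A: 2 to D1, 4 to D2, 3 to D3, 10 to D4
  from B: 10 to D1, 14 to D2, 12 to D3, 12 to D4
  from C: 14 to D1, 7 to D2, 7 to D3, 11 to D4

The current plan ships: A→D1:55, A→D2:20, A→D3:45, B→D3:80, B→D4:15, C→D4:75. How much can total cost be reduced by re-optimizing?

325

Current plan cost = 55·2 + 20·4 + 45·3 + 80·12 + 15·12 + 75·11 = €2290.
Optimal plan:
  A to D1: 50 × €2 = €100
  A to D3: 70 × €3 = €210
  B to D1: 5 × €10 = €50
  B to D4: 90 × €12 = €1080
  C to D2: 20 × €7 = €140
  C to D3: 55 × €7 = €385
Optimal cost = €1965.
Saving = 2290 − 1965 = €325.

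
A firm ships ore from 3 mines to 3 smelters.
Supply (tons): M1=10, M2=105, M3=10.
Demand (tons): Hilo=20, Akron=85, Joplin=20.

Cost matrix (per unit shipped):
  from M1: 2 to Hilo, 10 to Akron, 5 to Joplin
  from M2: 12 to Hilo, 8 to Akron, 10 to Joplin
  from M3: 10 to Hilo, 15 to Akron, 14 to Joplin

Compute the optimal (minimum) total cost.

Optimal allocation:
  M1–Hilo: 10 tons
  M2–Akron: 85 tons
  M2–Joplin: 20 tons
  M3–Hilo: 10 tons
Total cost = 1000.
(Supply check: M1 ships 10; M2 ships 105; M3 ships 10.)

1000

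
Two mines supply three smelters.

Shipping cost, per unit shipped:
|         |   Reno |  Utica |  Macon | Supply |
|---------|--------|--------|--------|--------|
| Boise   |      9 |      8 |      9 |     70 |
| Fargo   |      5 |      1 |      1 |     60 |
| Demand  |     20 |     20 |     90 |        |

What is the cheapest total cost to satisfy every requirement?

670

One minimum-cost allocation:
  Boise→Reno: 20 × 9 = 180
  Boise→Utica: 20 × 8 = 160
  Boise→Macon: 30 × 9 = 270
  Fargo→Macon: 60 × 1 = 60
Total = 180 + 160 + 270 + 60 = 670.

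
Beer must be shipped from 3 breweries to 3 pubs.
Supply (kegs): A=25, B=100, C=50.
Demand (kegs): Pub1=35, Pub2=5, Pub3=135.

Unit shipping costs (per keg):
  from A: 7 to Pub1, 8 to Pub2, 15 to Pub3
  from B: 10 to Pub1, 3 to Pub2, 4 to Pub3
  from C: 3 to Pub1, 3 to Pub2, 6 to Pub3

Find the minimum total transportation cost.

Optimal allocation:
  A to Pub1: 25 × 7 = 175
  B to Pub3: 100 × 4 = 400
  C to Pub1: 10 × 3 = 30
  C to Pub2: 5 × 3 = 15
  C to Pub3: 35 × 6 = 210
Total = 175 + 400 + 30 + 15 + 210 = 830.

830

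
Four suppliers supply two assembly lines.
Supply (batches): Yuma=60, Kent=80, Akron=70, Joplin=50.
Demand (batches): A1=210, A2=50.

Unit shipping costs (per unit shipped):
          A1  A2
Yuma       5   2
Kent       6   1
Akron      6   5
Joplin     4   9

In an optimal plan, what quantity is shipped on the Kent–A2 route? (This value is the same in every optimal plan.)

50

Solving gives:
  Yuma to A1: 60 × 5 = 300
  Kent to A1: 30 × 6 = 180
  Kent to A2: 50 × 1 = 50
  Akron to A1: 70 × 6 = 420
  Joplin to A1: 50 × 4 = 200
Total cost = 1150.
So Kent→A2 carries 50 batches.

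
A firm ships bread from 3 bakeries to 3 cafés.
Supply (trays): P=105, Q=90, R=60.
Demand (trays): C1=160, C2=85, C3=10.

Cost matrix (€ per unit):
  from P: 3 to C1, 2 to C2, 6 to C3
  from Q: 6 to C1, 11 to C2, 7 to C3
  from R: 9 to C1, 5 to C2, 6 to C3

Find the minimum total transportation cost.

1130

A cheapest plan:
  P–C1: 70 × €3 = €210
  P–C2: 35 × €2 = €70
  Q–C1: 90 × €6 = €540
  R–C2: 50 × €5 = €250
  R–C3: 10 × €6 = €60
Total = 210 + 70 + 540 + 250 + 60 = €1130.
(Supply check: P ships 105; Q ships 90; R ships 60.)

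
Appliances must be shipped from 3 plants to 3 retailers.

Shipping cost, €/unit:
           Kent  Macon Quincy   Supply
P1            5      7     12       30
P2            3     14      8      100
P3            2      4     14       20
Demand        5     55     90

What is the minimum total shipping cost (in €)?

An optimal shipping plan:
  P1->Macon: 30 × €7 = €210
  P2->Kent: 5 × €3 = €15
  P2->Macon: 5 × €14 = €70
  P2->Quincy: 90 × €8 = €720
  P3->Macon: 20 × €4 = €80
Total = 210 + 15 + 70 + 720 + 80 = €1095.

1095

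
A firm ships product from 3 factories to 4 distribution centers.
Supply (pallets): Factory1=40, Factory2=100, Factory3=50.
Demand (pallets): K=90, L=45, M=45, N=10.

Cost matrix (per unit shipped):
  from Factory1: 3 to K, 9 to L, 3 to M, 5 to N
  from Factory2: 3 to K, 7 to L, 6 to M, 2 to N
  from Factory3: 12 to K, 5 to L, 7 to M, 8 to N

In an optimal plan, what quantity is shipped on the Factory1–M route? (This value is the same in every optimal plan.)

The minimum-cost plan:
  Factory1 to M: 40 × 3 = 120
  Factory2 to K: 90 × 3 = 270
  Factory2 to N: 10 × 2 = 20
  Factory3 to L: 45 × 5 = 225
  Factory3 to M: 5 × 7 = 35
Total cost = 670.
So Factory1→M carries 40 pallets.

40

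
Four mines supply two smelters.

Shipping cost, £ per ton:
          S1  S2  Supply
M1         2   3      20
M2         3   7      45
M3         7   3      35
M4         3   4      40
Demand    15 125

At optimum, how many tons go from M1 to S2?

20

The minimum-cost plan:
  M1→S2: 20 tons
  M2→S1: 15 tons
  M2→S2: 30 tons
  M3→S2: 35 tons
  M4→S2: 40 tons
Total cost = £580.
So M1→S2 carries 20 tons.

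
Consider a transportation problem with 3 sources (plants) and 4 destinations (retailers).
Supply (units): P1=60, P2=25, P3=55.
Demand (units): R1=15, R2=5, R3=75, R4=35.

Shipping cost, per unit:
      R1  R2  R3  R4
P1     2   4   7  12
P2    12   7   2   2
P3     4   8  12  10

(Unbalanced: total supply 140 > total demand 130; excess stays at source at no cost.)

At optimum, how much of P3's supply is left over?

An optimal plan:
  P1–R2: 5 × 4 = 20
  P1–R3: 55 × 7 = 385
  P2–R3: 20 × 2 = 40
  P2–R4: 5 × 2 = 10
  P3–R1: 15 × 4 = 60
  P3–R4: 30 × 10 = 300
Total cost = 815.
P3 ships 45 of its 55, leaving 10.

10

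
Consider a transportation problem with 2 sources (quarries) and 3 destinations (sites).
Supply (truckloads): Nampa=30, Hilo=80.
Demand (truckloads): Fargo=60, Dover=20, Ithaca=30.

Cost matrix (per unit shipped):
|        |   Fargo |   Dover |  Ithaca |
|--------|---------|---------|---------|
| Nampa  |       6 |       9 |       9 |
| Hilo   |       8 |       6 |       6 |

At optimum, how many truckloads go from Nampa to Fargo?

30

Solving gives:
  Nampa–Fargo: 30 × 6 = 180
  Hilo–Fargo: 30 × 8 = 240
  Hilo–Dover: 20 × 6 = 120
  Hilo–Ithaca: 30 × 6 = 180
Total cost = 720.
So Nampa→Fargo carries 30 truckloads.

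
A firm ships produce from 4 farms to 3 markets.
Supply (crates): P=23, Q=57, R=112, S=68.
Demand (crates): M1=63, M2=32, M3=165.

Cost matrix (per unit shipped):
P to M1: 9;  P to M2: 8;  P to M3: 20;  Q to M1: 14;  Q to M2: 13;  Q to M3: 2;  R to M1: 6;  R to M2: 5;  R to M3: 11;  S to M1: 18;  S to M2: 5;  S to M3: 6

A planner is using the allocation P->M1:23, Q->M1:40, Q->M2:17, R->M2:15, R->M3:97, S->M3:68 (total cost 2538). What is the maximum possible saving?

Current plan cost = 23·9 + 40·14 + 17·13 + 15·5 + 97·11 + 68·6 = 2538.
Optimal plan:
  P→M2: 23 × 8 = 184
  Q→M3: 57 × 2 = 114
  R→M1: 63 × 6 = 378
  R→M2: 9 × 5 = 45
  R→M3: 40 × 11 = 440
  S→M3: 68 × 6 = 408
Optimal cost = 1569.
Saving = 2538 − 1569 = 969.

969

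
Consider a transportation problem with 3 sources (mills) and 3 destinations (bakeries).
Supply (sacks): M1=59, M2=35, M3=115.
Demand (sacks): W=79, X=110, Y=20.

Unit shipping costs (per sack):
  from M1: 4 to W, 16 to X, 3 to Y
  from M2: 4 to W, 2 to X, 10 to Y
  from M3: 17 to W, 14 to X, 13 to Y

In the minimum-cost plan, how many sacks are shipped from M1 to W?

The minimum-cost plan:
  M1→W: 59 sacks
  M2→W: 20 sacks
  M2→X: 15 sacks
  M3→X: 95 sacks
  M3→Y: 20 sacks
Total cost = 1936.
So M1→W carries 59 sacks.

59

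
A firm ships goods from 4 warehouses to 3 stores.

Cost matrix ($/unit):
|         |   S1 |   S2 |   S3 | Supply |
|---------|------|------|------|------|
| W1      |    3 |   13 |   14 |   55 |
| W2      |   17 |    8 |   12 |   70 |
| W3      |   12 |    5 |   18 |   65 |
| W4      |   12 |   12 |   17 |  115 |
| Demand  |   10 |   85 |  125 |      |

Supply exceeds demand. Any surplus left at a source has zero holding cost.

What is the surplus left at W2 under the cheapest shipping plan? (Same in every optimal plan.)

0

Minimum-cost shipments:
  W1 to S1: 10 units
  W1 to S3: 45 units
  W2 to S3: 70 units
  W3 to S2: 65 units
  W4 to S2: 20 units
  W4 to S3: 10 units
Total cost = $2235.
W2 ships 70 of its 70, leaving 0.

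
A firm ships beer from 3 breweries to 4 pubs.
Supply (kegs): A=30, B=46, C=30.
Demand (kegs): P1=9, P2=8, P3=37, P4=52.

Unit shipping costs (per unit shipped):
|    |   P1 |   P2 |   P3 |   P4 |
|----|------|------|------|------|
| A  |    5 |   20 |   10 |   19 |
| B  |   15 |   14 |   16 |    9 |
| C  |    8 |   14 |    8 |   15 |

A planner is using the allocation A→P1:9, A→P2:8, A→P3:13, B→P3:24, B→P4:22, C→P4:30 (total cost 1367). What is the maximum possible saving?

368

Current plan cost = 9·5 + 8·20 + 13·10 + 24·16 + 22·9 + 30·15 = 1367.
Optimal plan:
  A->P1: 9 × 5 = 45
  A->P3: 21 × 10 = 210
  B->P4: 46 × 9 = 414
  C->P2: 8 × 14 = 112
  C->P3: 16 × 8 = 128
  C->P4: 6 × 15 = 90
Optimal cost = 999.
Saving = 1367 − 999 = 368.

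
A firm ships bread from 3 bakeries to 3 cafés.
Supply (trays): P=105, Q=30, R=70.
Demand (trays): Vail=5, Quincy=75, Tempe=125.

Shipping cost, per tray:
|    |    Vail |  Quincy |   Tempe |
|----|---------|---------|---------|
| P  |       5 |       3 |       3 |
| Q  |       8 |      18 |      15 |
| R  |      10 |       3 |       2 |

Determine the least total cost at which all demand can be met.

Optimal allocation:
  P–Quincy: 75 × 3 = 225
  P–Tempe: 30 × 3 = 90
  Q–Vail: 5 × 8 = 40
  Q–Tempe: 25 × 15 = 375
  R–Tempe: 70 × 2 = 140
Total = 225 + 90 + 40 + 375 + 140 = 870.

870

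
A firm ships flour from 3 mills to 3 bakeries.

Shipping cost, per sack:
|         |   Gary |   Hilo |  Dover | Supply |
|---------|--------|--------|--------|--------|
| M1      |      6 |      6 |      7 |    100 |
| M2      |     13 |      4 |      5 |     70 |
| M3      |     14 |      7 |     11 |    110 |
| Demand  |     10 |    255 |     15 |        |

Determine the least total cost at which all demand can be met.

1665

One minimum-cost allocation:
  M1–Gary: 10 sacks
  M1–Hilo: 75 sacks
  M1–Dover: 15 sacks
  M2–Hilo: 70 sacks
  M3–Hilo: 110 sacks
Total cost = 1665.
(Supply check: M1 ships 100; M2 ships 70; M3 ships 110.)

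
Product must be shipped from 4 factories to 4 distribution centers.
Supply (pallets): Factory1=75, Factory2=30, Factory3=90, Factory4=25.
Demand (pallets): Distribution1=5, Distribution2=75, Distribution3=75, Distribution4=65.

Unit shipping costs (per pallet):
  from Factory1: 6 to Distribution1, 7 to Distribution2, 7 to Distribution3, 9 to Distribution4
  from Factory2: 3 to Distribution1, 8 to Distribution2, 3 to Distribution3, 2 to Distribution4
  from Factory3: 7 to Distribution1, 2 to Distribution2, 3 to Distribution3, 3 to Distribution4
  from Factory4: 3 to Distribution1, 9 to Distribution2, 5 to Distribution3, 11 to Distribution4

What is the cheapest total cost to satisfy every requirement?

915

Optimal allocation:
  Factory1–Distribution2: 20 × 7 = 140
  Factory1–Distribution3: 55 × 7 = 385
  Factory2–Distribution4: 30 × 2 = 60
  Factory3–Distribution2: 55 × 2 = 110
  Factory3–Distribution4: 35 × 3 = 105
  Factory4–Distribution1: 5 × 3 = 15
  Factory4–Distribution3: 20 × 5 = 100
Total = 140 + 385 + 60 + 110 + 105 + 15 + 100 = 915.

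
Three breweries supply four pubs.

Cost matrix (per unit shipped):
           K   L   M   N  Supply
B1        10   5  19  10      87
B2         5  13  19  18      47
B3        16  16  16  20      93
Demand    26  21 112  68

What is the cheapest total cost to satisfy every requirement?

2780

One minimum-cost allocation:
  B1 to L: 21 × 5 = 105
  B1 to N: 66 × 10 = 660
  B2 to K: 26 × 5 = 130
  B2 to M: 19 × 19 = 361
  B2 to N: 2 × 18 = 36
  B3 to M: 93 × 16 = 1488
Total = 105 + 660 + 130 + 361 + 36 + 1488 = 2780.
(Supply check: B1 ships 87; B2 ships 47; B3 ships 93.)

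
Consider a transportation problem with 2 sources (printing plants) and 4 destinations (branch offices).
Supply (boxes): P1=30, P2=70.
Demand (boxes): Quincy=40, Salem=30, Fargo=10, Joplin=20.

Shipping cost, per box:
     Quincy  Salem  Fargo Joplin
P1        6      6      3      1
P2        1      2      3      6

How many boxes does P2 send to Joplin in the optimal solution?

Solving gives:
  P1–Fargo: 10 × 3 = 30
  P1–Joplin: 20 × 1 = 20
  P2–Quincy: 40 × 1 = 40
  P2–Salem: 30 × 2 = 60
Total cost = 150.
The route P2→Joplin is not used.

0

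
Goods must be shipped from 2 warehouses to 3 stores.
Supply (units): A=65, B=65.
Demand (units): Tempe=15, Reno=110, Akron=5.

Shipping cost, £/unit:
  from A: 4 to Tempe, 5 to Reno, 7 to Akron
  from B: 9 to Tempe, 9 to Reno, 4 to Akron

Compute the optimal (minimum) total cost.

An optimal shipping plan:
  A→Tempe: 15 × £4 = £60
  A→Reno: 50 × £5 = £250
  B→Reno: 60 × £9 = £540
  B→Akron: 5 × £4 = £20
Total = 60 + 250 + 540 + 20 = £870.
(Supply check: A ships 65; B ships 65.)

870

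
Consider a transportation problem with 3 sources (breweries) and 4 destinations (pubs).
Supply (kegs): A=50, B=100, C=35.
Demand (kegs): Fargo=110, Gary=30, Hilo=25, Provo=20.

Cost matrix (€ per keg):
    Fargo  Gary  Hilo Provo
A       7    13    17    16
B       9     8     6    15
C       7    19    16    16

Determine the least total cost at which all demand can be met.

1510

An optimal shipping plan:
  A–Fargo: 50 × €7 = €350
  B–Fargo: 25 × €9 = €225
  B–Gary: 30 × €8 = €240
  B–Hilo: 25 × €6 = €150
  B–Provo: 20 × €15 = €300
  C–Fargo: 35 × €7 = €245
Total = 350 + 225 + 240 + 150 + 300 + 245 = €1510.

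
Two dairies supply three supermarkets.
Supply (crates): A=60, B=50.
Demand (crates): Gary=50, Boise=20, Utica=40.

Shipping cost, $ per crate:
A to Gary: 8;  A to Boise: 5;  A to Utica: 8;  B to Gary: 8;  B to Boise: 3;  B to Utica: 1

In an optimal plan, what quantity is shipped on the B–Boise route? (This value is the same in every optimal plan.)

Solving gives:
  A→Gary: 50 × $8 = $400
  A→Boise: 10 × $5 = $50
  B→Boise: 10 × $3 = $30
  B→Utica: 40 × $1 = $40
Total cost = $520.
So B→Boise carries 10 crates.

10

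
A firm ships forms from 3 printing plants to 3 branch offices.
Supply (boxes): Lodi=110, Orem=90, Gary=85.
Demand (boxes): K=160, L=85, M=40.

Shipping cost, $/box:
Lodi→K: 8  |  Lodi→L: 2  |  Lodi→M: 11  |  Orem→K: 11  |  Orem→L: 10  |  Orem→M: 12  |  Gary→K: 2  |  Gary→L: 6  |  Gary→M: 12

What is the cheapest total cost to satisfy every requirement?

Optimal allocation:
  Lodi→K: 25 boxes
  Lodi→L: 85 boxes
  Orem→K: 50 boxes
  Orem→M: 40 boxes
  Gary→K: 85 boxes
Total cost = $1570.

1570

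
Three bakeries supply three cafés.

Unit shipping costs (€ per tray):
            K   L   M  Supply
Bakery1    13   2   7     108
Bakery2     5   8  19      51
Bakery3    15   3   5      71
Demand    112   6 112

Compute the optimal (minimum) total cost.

1702

Optimal allocation:
  Bakery1–K: 61 trays
  Bakery1–L: 6 trays
  Bakery1–M: 41 trays
  Bakery2–K: 51 trays
  Bakery3–M: 71 trays
Total cost = €1702.
(Supply check: Bakery1 ships 108; Bakery2 ships 51; Bakery3 ships 71.)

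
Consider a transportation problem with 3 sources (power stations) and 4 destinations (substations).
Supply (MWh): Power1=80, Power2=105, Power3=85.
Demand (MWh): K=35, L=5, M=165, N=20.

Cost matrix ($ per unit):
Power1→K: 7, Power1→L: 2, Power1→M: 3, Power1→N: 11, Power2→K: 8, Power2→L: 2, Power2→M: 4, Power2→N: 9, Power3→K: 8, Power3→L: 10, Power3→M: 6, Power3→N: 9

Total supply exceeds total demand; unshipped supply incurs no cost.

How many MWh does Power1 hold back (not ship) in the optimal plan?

An optimal plan:
  Power1 to M: 80 × $3 = $240
  Power2 to K: 15 × $8 = $120
  Power2 to L: 5 × $2 = $10
  Power2 to M: 85 × $4 = $340
  Power3 to K: 20 × $8 = $160
  Power3 to N: 20 × $9 = $180
Total cost = $1050.
Power1 ships 80 of its 80, leaving 0.

0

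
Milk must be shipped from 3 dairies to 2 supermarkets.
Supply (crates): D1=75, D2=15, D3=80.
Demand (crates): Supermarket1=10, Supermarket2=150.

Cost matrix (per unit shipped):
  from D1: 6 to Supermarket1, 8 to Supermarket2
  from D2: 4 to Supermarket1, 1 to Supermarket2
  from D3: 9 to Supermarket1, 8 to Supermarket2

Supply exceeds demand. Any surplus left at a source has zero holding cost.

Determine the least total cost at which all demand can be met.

1155

One minimum-cost allocation:
  D1 to Supermarket1: 10 × 6 = 60
  D1 to Supermarket2: 65 × 8 = 520
  D2 to Supermarket2: 15 × 1 = 15
  D3 to Supermarket2: 70 × 8 = 560
Total = 60 + 520 + 15 + 560 = 1155.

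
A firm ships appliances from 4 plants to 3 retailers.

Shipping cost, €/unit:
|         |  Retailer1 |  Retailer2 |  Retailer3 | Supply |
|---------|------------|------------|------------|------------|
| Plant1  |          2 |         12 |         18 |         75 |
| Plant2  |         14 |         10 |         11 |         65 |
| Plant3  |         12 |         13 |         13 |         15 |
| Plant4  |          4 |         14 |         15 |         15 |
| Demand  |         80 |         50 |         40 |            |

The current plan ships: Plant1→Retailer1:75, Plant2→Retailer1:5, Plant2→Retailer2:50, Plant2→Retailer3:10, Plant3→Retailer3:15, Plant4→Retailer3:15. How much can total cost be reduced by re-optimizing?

70

Current plan cost = 75·2 + 5·14 + 50·10 + 10·11 + 15·13 + 15·15 = €1250.
Optimal plan:
  Plant1→Retailer1: 65 units
  Plant1→Retailer2: 10 units
  Plant2→Retailer2: 40 units
  Plant2→Retailer3: 25 units
  Plant3→Retailer3: 15 units
  Plant4→Retailer1: 15 units
Optimal cost = €1180.
Saving = 1250 − 1180 = €70.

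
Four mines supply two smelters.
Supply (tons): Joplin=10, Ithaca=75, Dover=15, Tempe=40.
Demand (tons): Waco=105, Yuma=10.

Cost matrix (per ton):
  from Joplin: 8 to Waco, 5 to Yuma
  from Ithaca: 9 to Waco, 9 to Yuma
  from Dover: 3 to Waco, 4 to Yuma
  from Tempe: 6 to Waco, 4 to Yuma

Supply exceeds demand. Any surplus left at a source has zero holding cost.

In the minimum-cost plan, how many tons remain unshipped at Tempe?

0

An optimal plan:
  Joplin to Yuma: 10 tons
  Ithaca to Waco: 50 tons
  Dover to Waco: 15 tons
  Tempe to Waco: 40 tons
Total cost = 785.
Tempe ships 40 of its 40, leaving 0.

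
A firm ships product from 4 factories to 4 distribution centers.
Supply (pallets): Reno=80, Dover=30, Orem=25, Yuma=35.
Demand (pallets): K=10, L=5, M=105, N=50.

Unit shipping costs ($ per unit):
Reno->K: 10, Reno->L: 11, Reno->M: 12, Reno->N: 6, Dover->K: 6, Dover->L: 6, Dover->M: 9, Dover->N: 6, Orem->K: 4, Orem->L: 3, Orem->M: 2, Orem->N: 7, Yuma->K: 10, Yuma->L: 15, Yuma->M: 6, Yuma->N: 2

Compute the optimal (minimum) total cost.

1145

An optimal shipping plan:
  Reno→M: 30 × $12 = $360
  Reno→N: 50 × $6 = $300
  Dover→K: 10 × $6 = $60
  Dover→L: 5 × $6 = $30
  Dover→M: 15 × $9 = $135
  Orem→M: 25 × $2 = $50
  Yuma→M: 35 × $6 = $210
Total = 360 + 300 + 60 + 30 + 135 + 50 + 210 = $1145.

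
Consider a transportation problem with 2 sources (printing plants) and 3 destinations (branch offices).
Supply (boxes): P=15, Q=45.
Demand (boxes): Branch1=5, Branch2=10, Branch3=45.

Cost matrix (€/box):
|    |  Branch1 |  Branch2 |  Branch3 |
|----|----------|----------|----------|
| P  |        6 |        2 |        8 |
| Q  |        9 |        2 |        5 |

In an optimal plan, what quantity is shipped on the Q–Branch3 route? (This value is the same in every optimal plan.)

45

The minimum-cost plan:
  P to Branch1: 5 × €6 = €30
  P to Branch2: 10 × €2 = €20
  Q to Branch3: 45 × €5 = €225
Total cost = €275.
So Q→Branch3 carries 45 boxes.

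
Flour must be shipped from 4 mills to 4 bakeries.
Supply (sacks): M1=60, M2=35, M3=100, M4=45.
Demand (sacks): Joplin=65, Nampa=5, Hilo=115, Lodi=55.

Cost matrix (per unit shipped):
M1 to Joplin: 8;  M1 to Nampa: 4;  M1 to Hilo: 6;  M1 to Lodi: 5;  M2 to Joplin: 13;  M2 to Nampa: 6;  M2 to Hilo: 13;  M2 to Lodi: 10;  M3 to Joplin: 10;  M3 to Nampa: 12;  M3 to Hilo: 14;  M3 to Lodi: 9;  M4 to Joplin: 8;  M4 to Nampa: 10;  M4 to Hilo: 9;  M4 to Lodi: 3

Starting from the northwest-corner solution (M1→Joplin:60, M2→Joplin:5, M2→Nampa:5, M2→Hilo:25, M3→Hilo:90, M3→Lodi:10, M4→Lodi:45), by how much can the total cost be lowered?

380

Current plan cost = 60·8 + 5·13 + 5·6 + 25·13 + 90·14 + 10·9 + 45·3 = 2385.
Optimal plan:
  M1 to Hilo: 60 × 6 = 360
  M2 to Nampa: 5 × 6 = 30
  M2 to Hilo: 30 × 13 = 390
  M3 to Joplin: 65 × 10 = 650
  M3 to Hilo: 25 × 14 = 350
  M3 to Lodi: 10 × 9 = 90
  M4 to Lodi: 45 × 3 = 135
Optimal cost = 2005.
Saving = 2385 − 2005 = 380.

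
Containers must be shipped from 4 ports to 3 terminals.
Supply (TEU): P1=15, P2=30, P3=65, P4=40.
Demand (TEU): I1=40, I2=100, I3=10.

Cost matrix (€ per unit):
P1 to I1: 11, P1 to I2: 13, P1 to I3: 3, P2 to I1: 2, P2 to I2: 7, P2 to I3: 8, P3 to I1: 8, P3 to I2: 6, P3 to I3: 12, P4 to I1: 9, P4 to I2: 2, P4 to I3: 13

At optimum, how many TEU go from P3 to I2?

Optimal shipments:
  P1->I1: 5 × €11 = €55
  P1->I3: 10 × €3 = €30
  P2->I1: 30 × €2 = €60
  P3->I1: 5 × €8 = €40
  P3->I2: 60 × €6 = €360
  P4->I2: 40 × €2 = €80
Total cost = €625.
So P3→I2 carries 60 TEU.

60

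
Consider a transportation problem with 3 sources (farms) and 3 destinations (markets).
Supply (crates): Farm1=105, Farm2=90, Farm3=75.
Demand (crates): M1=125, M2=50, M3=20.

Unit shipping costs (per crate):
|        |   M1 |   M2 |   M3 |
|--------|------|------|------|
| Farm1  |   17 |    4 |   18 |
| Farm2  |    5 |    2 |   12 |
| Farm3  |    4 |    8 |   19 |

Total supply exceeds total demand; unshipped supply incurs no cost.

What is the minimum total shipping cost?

950

One minimum-cost allocation:
  Farm1 to M2: 30 × 4 = 120
  Farm2 to M1: 50 × 5 = 250
  Farm2 to M2: 20 × 2 = 40
  Farm2 to M3: 20 × 12 = 240
  Farm3 to M1: 75 × 4 = 300
Total = 120 + 250 + 40 + 240 + 300 = 950.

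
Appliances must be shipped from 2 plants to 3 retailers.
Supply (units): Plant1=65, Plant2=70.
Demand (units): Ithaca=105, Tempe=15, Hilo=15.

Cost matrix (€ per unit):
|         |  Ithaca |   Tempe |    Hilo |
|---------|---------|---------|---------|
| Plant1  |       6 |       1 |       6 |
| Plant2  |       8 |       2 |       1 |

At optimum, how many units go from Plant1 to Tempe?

0

The minimum-cost plan:
  Plant1–Ithaca: 65 × €6 = €390
  Plant2–Ithaca: 40 × €8 = €320
  Plant2–Tempe: 15 × €2 = €30
  Plant2–Hilo: 15 × €1 = €15
Total cost = €755.
The route Plant1→Tempe is not used.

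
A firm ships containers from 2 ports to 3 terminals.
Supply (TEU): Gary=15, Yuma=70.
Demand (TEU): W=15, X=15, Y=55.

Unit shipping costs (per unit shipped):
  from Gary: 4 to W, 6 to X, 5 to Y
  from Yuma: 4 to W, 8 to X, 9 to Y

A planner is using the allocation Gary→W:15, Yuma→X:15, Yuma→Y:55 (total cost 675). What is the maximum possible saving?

Current plan cost = 15·4 + 15·8 + 55·9 = 675.
Optimal plan:
  Gary to Y: 15 × 5 = 75
  Yuma to W: 15 × 4 = 60
  Yuma to X: 15 × 8 = 120
  Yuma to Y: 40 × 9 = 360
Optimal cost = 615.
Saving = 675 − 615 = 60.

60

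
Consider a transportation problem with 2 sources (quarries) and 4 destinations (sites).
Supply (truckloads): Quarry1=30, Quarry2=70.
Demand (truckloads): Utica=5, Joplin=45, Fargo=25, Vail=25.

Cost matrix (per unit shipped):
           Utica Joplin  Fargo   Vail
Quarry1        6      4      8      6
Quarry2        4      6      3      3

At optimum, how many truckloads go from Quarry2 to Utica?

Optimal shipments:
  Quarry1→Joplin: 30 truckloads
  Quarry2→Utica: 5 truckloads
  Quarry2→Joplin: 15 truckloads
  Quarry2→Fargo: 25 truckloads
  Quarry2→Vail: 25 truckloads
Total cost = 380.
So Quarry2→Utica carries 5 truckloads.

5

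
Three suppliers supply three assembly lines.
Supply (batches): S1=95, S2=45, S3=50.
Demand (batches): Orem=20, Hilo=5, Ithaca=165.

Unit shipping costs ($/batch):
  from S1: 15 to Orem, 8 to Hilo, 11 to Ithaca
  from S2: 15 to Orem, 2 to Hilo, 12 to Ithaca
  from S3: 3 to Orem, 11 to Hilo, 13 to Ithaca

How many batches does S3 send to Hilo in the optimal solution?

0

Optimal shipments:
  S1 to Ithaca: 95 × $11 = $1045
  S2 to Hilo: 5 × $2 = $10
  S2 to Ithaca: 40 × $12 = $480
  S3 to Orem: 20 × $3 = $60
  S3 to Ithaca: 30 × $13 = $390
Total cost = $1985.
The route S3→Hilo is not used.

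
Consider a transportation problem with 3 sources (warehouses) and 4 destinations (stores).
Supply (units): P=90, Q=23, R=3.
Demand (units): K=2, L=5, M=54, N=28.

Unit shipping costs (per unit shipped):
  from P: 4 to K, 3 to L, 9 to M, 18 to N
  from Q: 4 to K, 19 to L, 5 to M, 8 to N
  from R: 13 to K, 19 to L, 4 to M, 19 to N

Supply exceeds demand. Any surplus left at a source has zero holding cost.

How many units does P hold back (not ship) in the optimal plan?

27

An optimal plan:
  P to K: 2 units
  P to L: 5 units
  P to M: 51 units
  P to N: 5 units
  Q to N: 23 units
  R to M: 3 units
Total cost = 768.
P ships 63 of its 90, leaving 27.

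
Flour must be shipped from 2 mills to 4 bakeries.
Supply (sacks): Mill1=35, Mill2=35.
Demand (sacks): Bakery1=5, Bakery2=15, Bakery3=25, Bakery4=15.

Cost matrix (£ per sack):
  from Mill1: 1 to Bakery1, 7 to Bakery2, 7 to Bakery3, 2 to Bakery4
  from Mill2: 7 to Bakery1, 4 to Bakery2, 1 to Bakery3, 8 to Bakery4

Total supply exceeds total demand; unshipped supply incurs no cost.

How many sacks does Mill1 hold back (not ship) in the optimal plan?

10

An optimal plan:
  Mill1->Bakery1: 5 sacks
  Mill1->Bakery2: 5 sacks
  Mill1->Bakery4: 15 sacks
  Mill2->Bakery2: 10 sacks
  Mill2->Bakery3: 25 sacks
Total cost = £135.
Mill1 ships 25 of its 35, leaving 10.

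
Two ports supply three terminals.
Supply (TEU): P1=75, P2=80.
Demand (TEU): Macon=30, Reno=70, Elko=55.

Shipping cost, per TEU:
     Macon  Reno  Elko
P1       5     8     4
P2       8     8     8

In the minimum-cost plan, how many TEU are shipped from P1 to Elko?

Solving gives:
  P1 to Macon: 20 × 5 = 100
  P1 to Elko: 55 × 4 = 220
  P2 to Macon: 10 × 8 = 80
  P2 to Reno: 70 × 8 = 560
Total cost = 960.
So P1→Elko carries 55 TEU.

55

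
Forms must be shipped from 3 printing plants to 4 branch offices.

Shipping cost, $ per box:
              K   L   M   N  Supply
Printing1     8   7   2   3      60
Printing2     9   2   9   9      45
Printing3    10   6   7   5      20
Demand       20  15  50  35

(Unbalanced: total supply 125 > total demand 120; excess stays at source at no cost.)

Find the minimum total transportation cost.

One minimum-cost allocation:
  Printing1 to M: 50 × $2 = $100
  Printing1 to N: 10 × $3 = $30
  Printing2 to K: 20 × $9 = $180
  Printing2 to L: 15 × $2 = $30
  Printing2 to N: 5 × $9 = $45
  Printing3 to N: 20 × $5 = $100
Total = 100 + 30 + 180 + 30 + 45 + 100 = $485.
(Supply check: Printing1 ships 60; Printing2 ships 40; Printing3 ships 20.)

485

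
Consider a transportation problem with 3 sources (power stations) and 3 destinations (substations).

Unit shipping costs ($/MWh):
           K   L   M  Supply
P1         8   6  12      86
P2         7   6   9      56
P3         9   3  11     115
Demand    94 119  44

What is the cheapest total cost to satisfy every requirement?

1505

An optimal shipping plan:
  P1 to K: 82 × $8 = $656
  P1 to L: 4 × $6 = $24
  P2 to K: 12 × $7 = $84
  P2 to M: 44 × $9 = $396
  P3 to L: 115 × $3 = $345
Total = 656 + 24 + 84 + 396 + 345 = $1505.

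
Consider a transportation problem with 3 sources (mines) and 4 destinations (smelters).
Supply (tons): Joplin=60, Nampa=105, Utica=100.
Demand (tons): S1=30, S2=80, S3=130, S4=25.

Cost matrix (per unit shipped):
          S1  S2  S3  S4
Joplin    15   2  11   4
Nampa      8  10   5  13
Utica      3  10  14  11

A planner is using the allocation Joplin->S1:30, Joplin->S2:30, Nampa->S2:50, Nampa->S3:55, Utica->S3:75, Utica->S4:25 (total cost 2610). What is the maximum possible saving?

Current plan cost = 30·15 + 30·2 + 50·10 + 55·5 + 75·14 + 25·11 = 2610.
Optimal plan:
  Joplin->S2: 60 × 2 = 120
  Nampa->S3: 105 × 5 = 525
  Utica->S1: 30 × 3 = 90
  Utica->S2: 20 × 10 = 200
  Utica->S3: 25 × 14 = 350
  Utica->S4: 25 × 11 = 275
Optimal cost = 1560.
Saving = 2610 − 1560 = 1050.

1050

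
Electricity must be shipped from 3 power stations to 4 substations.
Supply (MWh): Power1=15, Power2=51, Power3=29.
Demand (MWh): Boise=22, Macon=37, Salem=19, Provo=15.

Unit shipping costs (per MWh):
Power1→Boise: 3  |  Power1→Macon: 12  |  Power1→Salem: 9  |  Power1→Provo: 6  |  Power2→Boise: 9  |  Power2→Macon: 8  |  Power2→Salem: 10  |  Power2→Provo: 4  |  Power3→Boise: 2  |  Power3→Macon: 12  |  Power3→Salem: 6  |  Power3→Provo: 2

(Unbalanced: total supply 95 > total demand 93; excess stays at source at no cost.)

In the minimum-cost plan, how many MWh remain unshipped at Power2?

2

Minimum-cost shipments:
  Power1–Boise: 15 MWh
  Power2–Macon: 37 MWh
  Power2–Provo: 12 MWh
  Power3–Boise: 7 MWh
  Power3–Salem: 19 MWh
  Power3–Provo: 3 MWh
Total cost = 523.
Power2 ships 49 of its 51, leaving 2.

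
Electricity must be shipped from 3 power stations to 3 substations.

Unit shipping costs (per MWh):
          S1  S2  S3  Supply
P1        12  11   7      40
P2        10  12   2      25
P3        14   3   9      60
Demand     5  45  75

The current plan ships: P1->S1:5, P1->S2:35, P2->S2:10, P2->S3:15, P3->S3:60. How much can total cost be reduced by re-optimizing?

Current plan cost = 5·12 + 35·11 + 10·12 + 15·2 + 60·9 = 1135.
Optimal plan:
  P1–S3: 40 × 7 = 280
  P2–S3: 25 × 2 = 50
  P3–S1: 5 × 14 = 70
  P3–S2: 45 × 3 = 135
  P3–S3: 10 × 9 = 90
Optimal cost = 625.
Saving = 1135 − 625 = 510.

510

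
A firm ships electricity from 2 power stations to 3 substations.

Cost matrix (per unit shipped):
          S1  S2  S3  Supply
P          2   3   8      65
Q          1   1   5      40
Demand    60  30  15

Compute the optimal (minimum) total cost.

235

A cheapest plan:
  P->S1: 60 × 2 = 120
  P->S2: 5 × 3 = 15
  Q->S2: 25 × 1 = 25
  Q->S3: 15 × 5 = 75
Total = 120 + 15 + 25 + 75 = 235.
(Supply check: P ships 65; Q ships 40.)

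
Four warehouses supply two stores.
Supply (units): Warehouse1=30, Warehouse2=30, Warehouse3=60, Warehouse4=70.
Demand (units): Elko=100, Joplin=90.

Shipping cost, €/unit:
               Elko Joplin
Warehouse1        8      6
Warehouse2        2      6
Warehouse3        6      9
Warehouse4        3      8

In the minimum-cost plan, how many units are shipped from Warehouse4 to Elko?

70

Solving gives:
  Warehouse1–Joplin: 30 × €6 = €180
  Warehouse2–Elko: 30 × €2 = €60
  Warehouse3–Joplin: 60 × €9 = €540
  Warehouse4–Elko: 70 × €3 = €210
Total cost = €990.
So Warehouse4→Elko carries 70 units.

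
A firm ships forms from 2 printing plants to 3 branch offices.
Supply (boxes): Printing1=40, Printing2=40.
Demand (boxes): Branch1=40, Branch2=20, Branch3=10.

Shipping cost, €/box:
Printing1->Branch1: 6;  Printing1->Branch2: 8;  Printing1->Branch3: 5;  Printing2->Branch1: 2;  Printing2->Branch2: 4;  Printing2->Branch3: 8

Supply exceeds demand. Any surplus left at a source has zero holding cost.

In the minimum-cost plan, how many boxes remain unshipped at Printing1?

An optimal plan:
  Printing1–Branch2: 20 boxes
  Printing1–Branch3: 10 boxes
  Printing2–Branch1: 40 boxes
Total cost = €290.
Printing1 ships 30 of its 40, leaving 10.

10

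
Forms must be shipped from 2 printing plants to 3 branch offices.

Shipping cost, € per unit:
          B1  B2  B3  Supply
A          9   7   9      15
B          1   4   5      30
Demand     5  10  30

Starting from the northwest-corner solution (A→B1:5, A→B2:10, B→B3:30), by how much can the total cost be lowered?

20

Current plan cost = 5·9 + 10·7 + 30·5 = €265.
Optimal plan:
  A to B2: 10 boxes
  A to B3: 5 boxes
  B to B1: 5 boxes
  B to B3: 25 boxes
Optimal cost = €245.
Saving = 265 − 245 = €20.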